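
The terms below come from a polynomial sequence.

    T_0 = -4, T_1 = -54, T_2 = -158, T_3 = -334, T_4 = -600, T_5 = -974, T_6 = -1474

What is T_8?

-2924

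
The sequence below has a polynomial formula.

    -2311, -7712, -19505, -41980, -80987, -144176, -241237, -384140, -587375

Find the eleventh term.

Δ: -5401 , -11793 , -22475 , -39007 , -63189 , -97061 , -142903 , -203235
Δ²: -6392 , -10682 , -16532 , -24182 , -33872 , -45842 , -60332
Δ³: -4290 , -5850 , -7650 , -9690 , -11970 , -14490
Δ⁴: -1560 , -1800 , -2040 , -2280 , -2520
Δ⁵: -240 , -240 , -240 , -240
Constant fifth difference = -240, so extend:
-2520 − 240 = -2760;  -14490 − 2760 = -17250;  -60332 − 17250 = -77582;  -203235 − 77582 = -280817;  -587375 − 280817 = -868192
-2760 − 240 = -3000;  -17250 − 3000 = -20250;  -77582 − 20250 = -97832;  -280817 − 97832 = -378649;  -868192 − 378649 = -1246841

-1246841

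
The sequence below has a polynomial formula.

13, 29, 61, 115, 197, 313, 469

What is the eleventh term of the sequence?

1613

16 , 32 , 54 , 82 , 116 , 156
16 , 22 , 28 , 34 , 40
6 , 6 , 6 , 6
Constant third difference = 6, so extend:
40 + 6 = 46;  156 + 46 = 202;  469 + 202 = 671
46 + 6 = 52;  202 + 52 = 254;  671 + 254 = 925
52 + 6 = 58;  254 + 58 = 312;  925 + 312 = 1237
58 + 6 = 64;  312 + 64 = 376;  1237 + 376 = 1613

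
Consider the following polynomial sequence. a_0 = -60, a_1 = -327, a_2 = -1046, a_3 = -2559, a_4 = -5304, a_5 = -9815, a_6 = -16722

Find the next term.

-26751

Δ: -267  -719  -1513  -2745  -4511  -6907
Δ²: -452  -794  -1232  -1766  -2396
Δ³: -342  -438  -534  -630
Δ⁴: -96  -96  -96
The fourth differences are constant (-96).
-630 − 96 = -726;  -2396 − 726 = -3122;  -6907 − 3122 = -10029;  -16722 − 10029 = -26751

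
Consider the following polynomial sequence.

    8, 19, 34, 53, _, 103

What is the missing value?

76

Using the first 4 terms:
D1: 11, 15, 19
D2: 4, 4
Constant second difference = 4.
Extend forward: 19 + 4 = 23;  53 + 23 = 76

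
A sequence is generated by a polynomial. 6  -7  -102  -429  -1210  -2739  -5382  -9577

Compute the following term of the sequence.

-15834

First differences: -13 , -95 , -327 , -781 , -1529 , -2643 , -4195
Second differences: -82 , -232 , -454 , -748 , -1114 , -1552
Third differences: -150 , -222 , -294 , -366 , -438
Fourth differences: -72 , -72 , -72 , -72
Fourth differences constant at -72.
-438 − 72 = -510;  -1552 − 510 = -2062;  -4195 − 2062 = -6257;  -9577 − 6257 = -15834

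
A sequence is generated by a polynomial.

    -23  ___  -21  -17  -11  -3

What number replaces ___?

-23

Using the last 4 terms:
Δ: 4, 6, 8
Δ²: 2, 2
Constant second difference = 2.
Extend backward: 4 − 2 = 2;  -21 − 2 = -23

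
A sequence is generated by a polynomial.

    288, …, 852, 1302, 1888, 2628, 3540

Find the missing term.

Using the last 5 terms:
D1: 450, 586, 740, 912
D2: 136, 154, 172
D3: 18, 18
Constant third difference = 18.
Extend backward: 136 − 18 = 118;  450 − 118 = 332;  852 − 332 = 520

520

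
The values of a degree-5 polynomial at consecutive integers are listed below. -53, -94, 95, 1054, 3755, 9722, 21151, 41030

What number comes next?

73259

First differences: -41, 189, 959, 2701, 5967, 11429, 19879
Second differences: 230, 770, 1742, 3266, 5462, 8450
Third differences: 540, 972, 1524, 2196, 2988
Fourth differences: 432, 552, 672, 792
Fifth differences: 120, 120, 120
Constant fifth difference = 120, so extend:
792 + 120 = 912;  2988 + 912 = 3900;  8450 + 3900 = 12350;  19879 + 12350 = 32229;  41030 + 32229 = 73259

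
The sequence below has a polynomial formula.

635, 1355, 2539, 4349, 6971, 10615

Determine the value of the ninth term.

30139

First differences: 720, 1184, 1810, 2622, 3644
Second differences: 464, 626, 812, 1022
Third differences: 162, 186, 210
Fourth differences: 24, 24
Constant fourth difference = 24, so extend:
210 + 24 = 234;  1022 + 234 = 1256;  3644 + 1256 = 4900;  10615 + 4900 = 15515
234 + 24 = 258;  1256 + 258 = 1514;  4900 + 1514 = 6414;  15515 + 6414 = 21929
258 + 24 = 282;  1514 + 282 = 1796;  6414 + 1796 = 8210;  21929 + 8210 = 30139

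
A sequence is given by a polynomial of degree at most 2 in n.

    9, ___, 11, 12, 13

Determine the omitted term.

10

Using the last 3 terms:
1, 1
Constant first difference = 1.
Extend backward: 11 − 1 = 10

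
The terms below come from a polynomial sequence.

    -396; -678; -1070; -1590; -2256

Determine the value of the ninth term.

-6740

D1: -282, -392, -520, -666
D2: -110, -128, -146
D3: -18, -18
Third differences constant at -18.
-146 − 18 = -164;  -666 − 164 = -830;  -2256 − 830 = -3086
-164 − 18 = -182;  -830 − 182 = -1012;  -3086 − 1012 = -4098
-182 − 18 = -200;  -1012 − 200 = -1212;  -4098 − 1212 = -5310
-200 − 18 = -218;  -1212 − 218 = -1430;  -5310 − 1430 = -6740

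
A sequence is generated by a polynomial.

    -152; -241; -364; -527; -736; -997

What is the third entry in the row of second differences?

Δ: -89, -123, -163, -209, -261
Δ²: -34, -40, -46, -52
Δ³: -6, -6, -6

-46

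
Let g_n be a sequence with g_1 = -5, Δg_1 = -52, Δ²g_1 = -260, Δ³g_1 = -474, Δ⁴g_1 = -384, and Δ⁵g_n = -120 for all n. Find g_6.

Build the table forward from the leading diagonal:
D5: -120  -120  -120  -120  -120  -120
D4: -384  -504  -624  -744  -864  -984
D3: -474  -858  -1362  -1986  -2730  -3594
D2: -260  -734  -1592  -2954  -4940  -7670
D1: -52  -312  -1046  -2638  -5592  -10532
g: -5  -57  -369  -1415  -4053  -9645

-9645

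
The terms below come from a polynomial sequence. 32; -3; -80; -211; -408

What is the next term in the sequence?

-683

First differences: -35 , -77 , -131 , -197
Second differences: -42 , -54 , -66
Third differences: -12 , -12
Third differences constant at -12.
-66 − 12 = -78;  -197 − 78 = -275;  -408 − 275 = -683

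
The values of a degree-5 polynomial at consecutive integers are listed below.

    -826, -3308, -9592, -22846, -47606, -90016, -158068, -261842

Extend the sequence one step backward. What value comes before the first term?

-2482, -6284, -13254, -24760, -42410, -68052, -103774
-3802, -6970, -11506, -17650, -25642, -35722
-3168, -4536, -6144, -7992, -10080
-1368, -1608, -1848, -2088
-240, -240, -240
The fifth differences are constant at -240.
Work back: -1368 + 240 = -1128;  -3168 + 1128 = -2040;  -3802 + 2040 = -1762;  -2482 + 1762 = -720;  -826 + 720 = -106

-106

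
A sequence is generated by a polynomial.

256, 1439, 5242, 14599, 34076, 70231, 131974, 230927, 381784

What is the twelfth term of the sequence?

Δ: 1183, 3803, 9357, 19477, 36155, 61743, 98953, 150857
Δ²: 2620, 5554, 10120, 16678, 25588, 37210, 51904
Δ³: 2934, 4566, 6558, 8910, 11622, 14694
Δ⁴: 1632, 1992, 2352, 2712, 3072
Δ⁵: 360, 360, 360, 360
Fifth differences constant at 360.
3072 + 360 = 3432;  14694 + 3432 = 18126;  51904 + 18126 = 70030;  150857 + 70030 = 220887;  381784 + 220887 = 602671
3432 + 360 = 3792;  18126 + 3792 = 21918;  70030 + 21918 = 91948;  220887 + 91948 = 312835;  602671 + 312835 = 915506
3792 + 360 = 4152;  21918 + 4152 = 26070;  91948 + 26070 = 118018;  312835 + 118018 = 430853;  915506 + 430853 = 1346359

1346359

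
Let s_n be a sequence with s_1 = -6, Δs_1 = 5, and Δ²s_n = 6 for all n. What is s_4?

27

Build the table forward from the leading diagonal:
Δ²: 6  6  6  6
Δ: 5  11  17  23
s: -6  -1  10  27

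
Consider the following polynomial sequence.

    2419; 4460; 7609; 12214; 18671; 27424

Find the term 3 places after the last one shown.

72619

2041 , 3149 , 4605 , 6457 , 8753
1108 , 1456 , 1852 , 2296
348 , 396 , 444
48 , 48
Fourth differences constant at 48.
444 + 48 = 492;  2296 + 492 = 2788;  8753 + 2788 = 11541;  27424 + 11541 = 38965
492 + 48 = 540;  2788 + 540 = 3328;  11541 + 3328 = 14869;  38965 + 14869 = 53834
540 + 48 = 588;  3328 + 588 = 3916;  14869 + 3916 = 18785;  53834 + 18785 = 72619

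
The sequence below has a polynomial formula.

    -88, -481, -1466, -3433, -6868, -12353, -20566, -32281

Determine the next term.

D1: -393, -985, -1967, -3435, -5485, -8213, -11715
D2: -592, -982, -1468, -2050, -2728, -3502
D3: -390, -486, -582, -678, -774
D4: -96, -96, -96, -96
The fourth differences are constant (-96).
-774 − 96 = -870;  -3502 − 870 = -4372;  -11715 − 4372 = -16087;  -32281 − 16087 = -48368

-48368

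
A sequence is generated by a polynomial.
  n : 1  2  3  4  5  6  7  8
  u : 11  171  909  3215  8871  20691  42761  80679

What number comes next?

First differences: 160, 738, 2306, 5656, 11820, 22070, 37918
Second differences: 578, 1568, 3350, 6164, 10250, 15848
Third differences: 990, 1782, 2814, 4086, 5598
Fourth differences: 792, 1032, 1272, 1512
Fifth differences: 240, 240, 240
Fifth differences constant at 240.
1512 + 240 = 1752;  5598 + 1752 = 7350;  15848 + 7350 = 23198;  37918 + 23198 = 61116;  80679 + 61116 = 141795

141795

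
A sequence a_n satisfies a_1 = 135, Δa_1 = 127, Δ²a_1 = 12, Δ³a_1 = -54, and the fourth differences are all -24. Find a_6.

230

Build the table forward from the leading diagonal:
D4: -24  -24  -24  -24  -24  -24
D3: -54  -78  -102  -126  -150  -174
D2: 12  -42  -120  -222  -348  -498
D1: 127  139  97  -23  -245  -593
a: 135  262  401  498  475  230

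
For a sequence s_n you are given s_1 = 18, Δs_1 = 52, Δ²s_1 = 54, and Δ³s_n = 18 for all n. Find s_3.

Build the table forward from the leading diagonal:
Δ³: 18  18  18
Δ²: 54  72  90
Δ: 52  106  178
s: 18  70  176

176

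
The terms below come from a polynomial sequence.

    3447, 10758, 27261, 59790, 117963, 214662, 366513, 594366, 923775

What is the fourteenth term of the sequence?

Δ: 7311  16503  32529  58173  96699  151851  227853  329409
Δ²: 9192  16026  25644  38526  55152  76002  101556
Δ³: 6834  9618  12882  16626  20850  25554
Δ⁴: 2784  3264  3744  4224  4704
Δ⁵: 480  480  480  480
Constant fifth difference = 480, so extend:
4704 + 480 = 5184;  25554 + 5184 = 30738;  101556 + 30738 = 132294;  329409 + 132294 = 461703;  923775 + 461703 = 1385478
5184 + 480 = 5664;  30738 + 5664 = 36402;  132294 + 36402 = 168696;  461703 + 168696 = 630399;  1385478 + 630399 = 2015877
5664 + 480 = 6144;  36402 + 6144 = 42546;  168696 + 42546 = 211242;  630399 + 211242 = 841641;  2015877 + 841641 = 2857518
6144 + 480 = 6624;  42546 + 6624 = 49170;  211242 + 49170 = 260412;  841641 + 260412 = 1102053;  2857518 + 1102053 = 3959571
6624 + 480 = 7104;  49170 + 7104 = 56274;  260412 + 56274 = 316686;  1102053 + 316686 = 1418739;  3959571 + 1418739 = 5378310

5378310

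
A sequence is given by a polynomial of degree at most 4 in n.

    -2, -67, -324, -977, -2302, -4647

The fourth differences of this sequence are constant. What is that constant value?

First differences: -65, -257, -653, -1325, -2345
Second differences: -192, -396, -672, -1020
Third differences: -204, -276, -348
Fourth differences: -72, -72

-72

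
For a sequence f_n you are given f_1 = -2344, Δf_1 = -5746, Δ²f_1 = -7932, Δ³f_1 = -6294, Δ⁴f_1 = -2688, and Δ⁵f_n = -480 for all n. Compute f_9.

-837912

Build the table forward from the leading diagonal:
D5: -480  -480  -480  -480  -480  -480  -480  -480  -480
D4: -2688  -3168  -3648  -4128  -4608  -5088  -5568  -6048  -6528
D3: -6294  -8982  -12150  -15798  -19926  -24534  -29622  -35190  -41238
D2: -7932  -14226  -23208  -35358  -51156  -71082  -95616  -125238  -160428
D1: -5746  -13678  -27904  -51112  -86470  -137626  -208708  -304324  -429562
f: -2344  -8090  -21768  -49672  -100784  -187254  -324880  -533588  -837912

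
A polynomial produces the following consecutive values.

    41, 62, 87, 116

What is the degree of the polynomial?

2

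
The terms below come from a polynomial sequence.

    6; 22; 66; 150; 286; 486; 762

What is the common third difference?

D1: 16, 44, 84, 136, 200, 276
D2: 28, 40, 52, 64, 76
D3: 12, 12, 12, 12

12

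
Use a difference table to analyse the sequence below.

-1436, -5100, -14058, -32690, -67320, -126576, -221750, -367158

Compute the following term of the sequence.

-580500

First differences: -3664, -8958, -18632, -34630, -59256, -95174, -145408
Second differences: -5294, -9674, -15998, -24626, -35918, -50234
Third differences: -4380, -6324, -8628, -11292, -14316
Fourth differences: -1944, -2304, -2664, -3024
Fifth differences: -360, -360, -360
Fifth differences constant at -360.
-3024 − 360 = -3384;  -14316 − 3384 = -17700;  -50234 − 17700 = -67934;  -145408 − 67934 = -213342;  -367158 − 213342 = -580500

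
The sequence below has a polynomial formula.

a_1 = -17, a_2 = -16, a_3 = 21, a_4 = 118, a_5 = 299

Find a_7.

D1: 1 , 37 , 97 , 181
D2: 36 , 60 , 84
D3: 24 , 24
Constant third difference = 24, so extend:
84 + 24 = 108;  181 + 108 = 289;  299 + 289 = 588
108 + 24 = 132;  289 + 132 = 421;  588 + 421 = 1009

1009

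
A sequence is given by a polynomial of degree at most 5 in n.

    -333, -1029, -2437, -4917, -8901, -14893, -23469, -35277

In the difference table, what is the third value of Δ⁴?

-72

D1: -696, -1408, -2480, -3984, -5992, -8576, -11808
D2: -712, -1072, -1504, -2008, -2584, -3232
D3: -360, -432, -504, -576, -648
D4: -72, -72, -72, -72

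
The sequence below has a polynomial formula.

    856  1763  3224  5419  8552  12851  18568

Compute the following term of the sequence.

25979

907  1461  2195  3133  4299  5717
554  734  938  1166  1418
180  204  228  252
24  24  24
Constant fourth difference = 24, so extend:
252 + 24 = 276;  1418 + 276 = 1694;  5717 + 1694 = 7411;  18568 + 7411 = 25979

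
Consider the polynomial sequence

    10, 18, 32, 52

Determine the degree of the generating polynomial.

2

8, 14, 20
6, 6
The second differences are constant, so the polynomial has degree 2.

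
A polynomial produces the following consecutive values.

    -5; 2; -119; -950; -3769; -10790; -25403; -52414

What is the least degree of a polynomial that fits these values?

5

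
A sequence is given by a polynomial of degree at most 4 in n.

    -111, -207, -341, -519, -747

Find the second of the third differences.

-6

First differences: -96, -134, -178, -228
Second differences: -38, -44, -50
Third differences: -6, -6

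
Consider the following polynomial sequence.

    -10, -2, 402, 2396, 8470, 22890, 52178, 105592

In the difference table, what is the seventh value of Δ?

53414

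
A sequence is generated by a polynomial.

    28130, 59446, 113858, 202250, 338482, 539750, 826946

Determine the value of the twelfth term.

D1: 31316 , 54412 , 88392 , 136232 , 201268 , 287196
D2: 23096 , 33980 , 47840 , 65036 , 85928
D3: 10884 , 13860 , 17196 , 20892
D4: 2976 , 3336 , 3696
D5: 360 , 360
The fifth differences are constant (360).
3696 + 360 = 4056;  20892 + 4056 = 24948;  85928 + 24948 = 110876;  287196 + 110876 = 398072;  826946 + 398072 = 1225018
4056 + 360 = 4416;  24948 + 4416 = 29364;  110876 + 29364 = 140240;  398072 + 140240 = 538312;  1225018 + 538312 = 1763330
4416 + 360 = 4776;  29364 + 4776 = 34140;  140240 + 34140 = 174380;  538312 + 174380 = 712692;  1763330 + 712692 = 2476022
4776 + 360 = 5136;  34140 + 5136 = 39276;  174380 + 39276 = 213656;  712692 + 213656 = 926348;  2476022 + 926348 = 3402370
5136 + 360 = 5496;  39276 + 5496 = 44772;  213656 + 44772 = 258428;  926348 + 258428 = 1184776;  3402370 + 1184776 = 4587146

4587146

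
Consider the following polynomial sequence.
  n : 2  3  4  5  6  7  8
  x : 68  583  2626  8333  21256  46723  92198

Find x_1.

1

515, 2043, 5707, 12923, 25467, 45475
1528, 3664, 7216, 12544, 20008
2136, 3552, 5328, 7464
1416, 1776, 2136
360, 360
The fifth differences are constant at 360.
Work back: 1416 − 360 = 1056;  2136 − 1056 = 1080;  1528 − 1080 = 448;  515 − 448 = 67;  68 − 67 = 1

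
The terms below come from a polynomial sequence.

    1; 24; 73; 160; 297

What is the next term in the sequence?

496

First differences: 23  49  87  137
Second differences: 26  38  50
Third differences: 12  12
Third differences constant at 12.
50 + 12 = 62;  137 + 62 = 199;  297 + 199 = 496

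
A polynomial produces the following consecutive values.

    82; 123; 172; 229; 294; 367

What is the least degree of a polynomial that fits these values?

2

Δ: 41, 49, 57, 65, 73
Δ²: 8, 8, 8, 8
The second differences are constant, so the polynomial has degree 2.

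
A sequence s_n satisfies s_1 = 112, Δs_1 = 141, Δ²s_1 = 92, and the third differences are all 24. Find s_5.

Build the table forward from the leading diagonal:
Δ³: 24, 24, 24, 24, 24
Δ²: 92, 116, 140, 164, 188
Δ: 141, 233, 349, 489, 653
s: 112, 253, 486, 835, 1324

1324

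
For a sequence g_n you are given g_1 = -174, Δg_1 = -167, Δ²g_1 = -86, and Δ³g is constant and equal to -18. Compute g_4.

Build the table forward from the leading diagonal:
Δ³: -18, -18, -18, -18
Δ²: -86, -104, -122, -140
Δ: -167, -253, -357, -479
g: -174, -341, -594, -951

-951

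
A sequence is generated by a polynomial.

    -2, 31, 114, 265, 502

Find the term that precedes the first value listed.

-3

Δ: 33  83  151  237
Δ²: 50  68  86
Δ³: 18  18
The third differences are constant at 18.
Work back: 50 − 18 = 32;  33 − 32 = 1;  -2 − 1 = -3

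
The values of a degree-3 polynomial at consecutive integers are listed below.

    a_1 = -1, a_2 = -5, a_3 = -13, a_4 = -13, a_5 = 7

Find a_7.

155

D1: -4, -8, 0, 20
D2: -4, 8, 20
D3: 12, 12
Constant third difference = 12, so extend:
20 + 12 = 32;  20 + 32 = 52;  7 + 52 = 59
32 + 12 = 44;  52 + 44 = 96;  59 + 96 = 155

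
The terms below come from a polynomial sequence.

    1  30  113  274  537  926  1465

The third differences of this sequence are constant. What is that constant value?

24

Δ: 29, 83, 161, 263, 389, 539
Δ²: 54, 78, 102, 126, 150
Δ³: 24, 24, 24, 24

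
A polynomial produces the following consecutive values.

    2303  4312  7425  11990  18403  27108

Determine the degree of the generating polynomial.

First differences: 2009, 3113, 4565, 6413, 8705
Second differences: 1104, 1452, 1848, 2292
Third differences: 348, 396, 444
Fourth differences: 48, 48
The fourth differences are constant, so the polynomial has degree 4.

4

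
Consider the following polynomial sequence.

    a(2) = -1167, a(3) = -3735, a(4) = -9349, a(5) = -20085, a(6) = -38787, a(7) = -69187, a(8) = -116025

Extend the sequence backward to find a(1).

-217

First differences: -2568  -5614  -10736  -18702  -30400  -46838
Second differences: -3046  -5122  -7966  -11698  -16438
Third differences: -2076  -2844  -3732  -4740
Fourth differences: -768  -888  -1008
Fifth differences: -120  -120
The fifth differences are constant at -120.
Work back: -768 + 120 = -648;  -2076 + 648 = -1428;  -3046 + 1428 = -1618;  -2568 + 1618 = -950;  -1167 + 950 = -217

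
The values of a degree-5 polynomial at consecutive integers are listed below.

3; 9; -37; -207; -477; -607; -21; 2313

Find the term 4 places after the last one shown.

Δ: 6, -46, -170, -270, -130, 586, 2334
Δ²: -52, -124, -100, 140, 716, 1748
Δ³: -72, 24, 240, 576, 1032
Δ⁴: 96, 216, 336, 456
Δ⁵: 120, 120, 120
Fifth differences constant at 120.
456 + 120 = 576;  1032 + 576 = 1608;  1748 + 1608 = 3356;  2334 + 3356 = 5690;  2313 + 5690 = 8003
576 + 120 = 696;  1608 + 696 = 2304;  3356 + 2304 = 5660;  5690 + 5660 = 11350;  8003 + 11350 = 19353
696 + 120 = 816;  2304 + 816 = 3120;  5660 + 3120 = 8780;  11350 + 8780 = 20130;  19353 + 20130 = 39483
816 + 120 = 936;  3120 + 936 = 4056;  8780 + 4056 = 12836;  20130 + 12836 = 32966;  39483 + 32966 = 72449

72449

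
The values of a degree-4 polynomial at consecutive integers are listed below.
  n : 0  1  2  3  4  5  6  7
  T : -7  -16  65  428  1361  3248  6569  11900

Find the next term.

Δ: -9  81  363  933  1887  3321  5331
Δ²: 90  282  570  954  1434  2010
Δ³: 192  288  384  480  576
Δ⁴: 96  96  96  96
Fourth differences constant at 96.
576 + 96 = 672;  2010 + 672 = 2682;  5331 + 2682 = 8013;  11900 + 8013 = 19913

19913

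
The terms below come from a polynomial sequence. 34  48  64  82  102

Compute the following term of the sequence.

D1: 14  16  18  20
D2: 2  2  2
The second differences are constant (2).
20 + 2 = 22;  102 + 22 = 124

124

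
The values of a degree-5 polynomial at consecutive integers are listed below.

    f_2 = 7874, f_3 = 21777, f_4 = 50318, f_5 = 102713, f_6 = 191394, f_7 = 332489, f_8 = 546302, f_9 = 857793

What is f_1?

Δ: 13903, 28541, 52395, 88681, 141095, 213813, 311491
Δ²: 14638, 23854, 36286, 52414, 72718, 97678
Δ³: 9216, 12432, 16128, 20304, 24960
Δ⁴: 3216, 3696, 4176, 4656
Δ⁵: 480, 480, 480
The fifth differences are constant at 480.
Work back: 3216 − 480 = 2736;  9216 − 2736 = 6480;  14638 − 6480 = 8158;  13903 − 8158 = 5745;  7874 − 5745 = 2129

2129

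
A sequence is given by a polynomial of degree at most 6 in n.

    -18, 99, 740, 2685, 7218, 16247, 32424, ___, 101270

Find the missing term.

59265

Using the first 7 terms:
D1: 117  641  1945  4533  9029  16177
D2: 524  1304  2588  4496  7148
D3: 780  1284  1908  2652
D4: 504  624  744
D5: 120  120
Constant fifth difference = 120.
Extend forward: 744 + 120 = 864;  2652 + 864 = 3516;  7148 + 3516 = 10664;  16177 + 10664 = 26841;  32424 + 26841 = 59265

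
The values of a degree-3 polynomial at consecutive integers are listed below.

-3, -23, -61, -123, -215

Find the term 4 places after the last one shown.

-1003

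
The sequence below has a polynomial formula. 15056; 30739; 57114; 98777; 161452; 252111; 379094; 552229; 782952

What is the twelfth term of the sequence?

1961649

15683 , 26375 , 41663 , 62675 , 90659 , 126983 , 173135 , 230723
10692 , 15288 , 21012 , 27984 , 36324 , 46152 , 57588
4596 , 5724 , 6972 , 8340 , 9828 , 11436
1128 , 1248 , 1368 , 1488 , 1608
120 , 120 , 120 , 120
Constant fifth difference = 120, so extend:
1608 + 120 = 1728;  11436 + 1728 = 13164;  57588 + 13164 = 70752;  230723 + 70752 = 301475;  782952 + 301475 = 1084427
1728 + 120 = 1848;  13164 + 1848 = 15012;  70752 + 15012 = 85764;  301475 + 85764 = 387239;  1084427 + 387239 = 1471666
1848 + 120 = 1968;  15012 + 1968 = 16980;  85764 + 16980 = 102744;  387239 + 102744 = 489983;  1471666 + 489983 = 1961649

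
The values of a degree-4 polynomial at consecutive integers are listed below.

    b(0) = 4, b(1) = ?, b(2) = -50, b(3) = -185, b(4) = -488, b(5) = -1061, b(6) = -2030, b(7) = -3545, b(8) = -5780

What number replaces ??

-5

Using the last 7 terms:
D1: -135, -303, -573, -969, -1515, -2235
D2: -168, -270, -396, -546, -720
D3: -102, -126, -150, -174
D4: -24, -24, -24
Constant fourth difference = -24.
Extend backward: -102 + 24 = -78;  -168 + 78 = -90;  -135 + 90 = -45;  -50 + 45 = -5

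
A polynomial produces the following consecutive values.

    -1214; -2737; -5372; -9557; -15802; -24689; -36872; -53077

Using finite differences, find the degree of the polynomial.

4

Δ: -1523, -2635, -4185, -6245, -8887, -12183, -16205
Δ²: -1112, -1550, -2060, -2642, -3296, -4022
Δ³: -438, -510, -582, -654, -726
Δ⁴: -72, -72, -72, -72
The fourth differences are constant, so the polynomial has degree 4.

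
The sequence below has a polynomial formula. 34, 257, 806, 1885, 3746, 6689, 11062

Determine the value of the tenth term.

36961

223 , 549 , 1079 , 1861 , 2943 , 4373
326 , 530 , 782 , 1082 , 1430
204 , 252 , 300 , 348
48 , 48 , 48
Fourth differences constant at 48.
348 + 48 = 396;  1430 + 396 = 1826;  4373 + 1826 = 6199;  11062 + 6199 = 17261
396 + 48 = 444;  1826 + 444 = 2270;  6199 + 2270 = 8469;  17261 + 8469 = 25730
444 + 48 = 492;  2270 + 492 = 2762;  8469 + 2762 = 11231;  25730 + 11231 = 36961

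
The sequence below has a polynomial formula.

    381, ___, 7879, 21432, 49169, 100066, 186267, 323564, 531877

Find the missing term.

Using the last 7 terms:
13553, 27737, 50897, 86201, 137297, 208313
14184, 23160, 35304, 51096, 71016
8976, 12144, 15792, 19920
3168, 3648, 4128
480, 480
Constant fifth difference = 480.
Extend backward: 3168 − 480 = 2688;  8976 − 2688 = 6288;  14184 − 6288 = 7896;  13553 − 7896 = 5657;  7879 − 5657 = 2222

2222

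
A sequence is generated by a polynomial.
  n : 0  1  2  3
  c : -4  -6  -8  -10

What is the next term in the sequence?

-12

Δ: -2, -2, -2
The first differences are constant (-2).
-10 − 2 = -12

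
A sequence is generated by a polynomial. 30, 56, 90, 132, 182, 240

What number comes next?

First differences: 26 , 34 , 42 , 50 , 58
Second differences: 8 , 8 , 8 , 8
The second differences are constant (8).
58 + 8 = 66;  240 + 66 = 306

306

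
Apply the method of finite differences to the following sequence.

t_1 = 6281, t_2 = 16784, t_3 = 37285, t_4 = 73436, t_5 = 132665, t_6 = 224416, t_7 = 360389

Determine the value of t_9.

10503  20501  36151  59229  91751  135973
9998  15650  23078  32522  44222
5652  7428  9444  11700
1776  2016  2256
240  240
Constant fifth difference = 240, so extend:
2256 + 240 = 2496;  11700 + 2496 = 14196;  44222 + 14196 = 58418;  135973 + 58418 = 194391;  360389 + 194391 = 554780
2496 + 240 = 2736;  14196 + 2736 = 16932;  58418 + 16932 = 75350;  194391 + 75350 = 269741;  554780 + 269741 = 824521

824521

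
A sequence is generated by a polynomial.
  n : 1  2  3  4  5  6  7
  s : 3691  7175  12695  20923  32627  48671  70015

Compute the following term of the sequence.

Δ: 3484, 5520, 8228, 11704, 16044, 21344
Δ²: 2036, 2708, 3476, 4340, 5300
Δ³: 672, 768, 864, 960
Δ⁴: 96, 96, 96
Fourth differences constant at 96.
960 + 96 = 1056;  5300 + 1056 = 6356;  21344 + 6356 = 27700;  70015 + 27700 = 97715

97715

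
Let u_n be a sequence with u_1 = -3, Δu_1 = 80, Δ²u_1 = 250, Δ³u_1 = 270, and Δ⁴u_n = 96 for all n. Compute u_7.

Build the table forward from the leading diagonal:
Fourth differences: 96, 96, 96, 96, 96, 96, 96
Third differences: 270, 366, 462, 558, 654, 750, 846
Second differences: 250, 520, 886, 1348, 1906, 2560, 3310
First differences: 80, 330, 850, 1736, 3084, 4990, 7550
u: -3, 77, 407, 1257, 2993, 6077, 11067

11067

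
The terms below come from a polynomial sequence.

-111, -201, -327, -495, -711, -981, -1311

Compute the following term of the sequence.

First differences: -90 , -126 , -168 , -216 , -270 , -330
Second differences: -36 , -42 , -48 , -54 , -60
Third differences: -6 , -6 , -6 , -6
The third differences are constant (-6).
-60 − 6 = -66;  -330 − 66 = -396;  -1311 − 396 = -1707

-1707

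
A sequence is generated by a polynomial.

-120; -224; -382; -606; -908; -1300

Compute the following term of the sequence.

-1794

D1: -104 , -158 , -224 , -302 , -392
D2: -54 , -66 , -78 , -90
D3: -12 , -12 , -12
Constant third difference = -12, so extend:
-90 − 12 = -102;  -392 − 102 = -494;  -1300 − 494 = -1794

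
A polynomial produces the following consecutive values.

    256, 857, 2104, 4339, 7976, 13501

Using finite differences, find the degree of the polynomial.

601, 1247, 2235, 3637, 5525
646, 988, 1402, 1888
342, 414, 486
72, 72
The fourth differences are constant, so the polynomial has degree 4.

4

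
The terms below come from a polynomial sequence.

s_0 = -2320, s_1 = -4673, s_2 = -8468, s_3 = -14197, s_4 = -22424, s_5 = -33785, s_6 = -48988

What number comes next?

-68813

Δ: -2353  -3795  -5729  -8227  -11361  -15203
Δ²: -1442  -1934  -2498  -3134  -3842
Δ³: -492  -564  -636  -708
Δ⁴: -72  -72  -72
Constant fourth difference = -72, so extend:
-708 − 72 = -780;  -3842 − 780 = -4622;  -15203 − 4622 = -19825;  -48988 − 19825 = -68813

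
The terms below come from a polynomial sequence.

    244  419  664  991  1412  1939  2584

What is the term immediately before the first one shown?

127

175  245  327  421  527  645
70  82  94  106  118
12  12  12  12
The third differences are constant at 12.
Work back: 70 − 12 = 58;  175 − 58 = 117;  244 − 117 = 127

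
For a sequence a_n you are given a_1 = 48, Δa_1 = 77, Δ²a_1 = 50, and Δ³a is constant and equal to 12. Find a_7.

Build the table forward from the leading diagonal:
Third differences: 12  12  12  12  12  12  12
Second differences: 50  62  74  86  98  110  122
First differences: 77  127  189  263  349  447  557
a: 48  125  252  441  704  1053  1500

1500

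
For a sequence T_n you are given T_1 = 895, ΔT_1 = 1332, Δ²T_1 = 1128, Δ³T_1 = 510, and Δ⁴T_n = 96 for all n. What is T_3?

Build the table forward from the leading diagonal:
Δ⁴: 96  96  96
Δ³: 510  606  702
Δ²: 1128  1638  2244
Δ: 1332  2460  4098
T: 895  2227  4687

4687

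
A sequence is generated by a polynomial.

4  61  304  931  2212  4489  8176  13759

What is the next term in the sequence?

21796

57, 243, 627, 1281, 2277, 3687, 5583
186, 384, 654, 996, 1410, 1896
198, 270, 342, 414, 486
72, 72, 72, 72
Constant fourth difference = 72, so extend:
486 + 72 = 558;  1896 + 558 = 2454;  5583 + 2454 = 8037;  13759 + 8037 = 21796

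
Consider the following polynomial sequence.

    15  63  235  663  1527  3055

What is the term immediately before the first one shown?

First differences: 48  172  428  864  1528
Second differences: 124  256  436  664
Third differences: 132  180  228
Fourth differences: 48  48
The fourth differences are constant at 48.
Work back: 132 − 48 = 84;  124 − 84 = 40;  48 − 40 = 8;  15 − 8 = 7

7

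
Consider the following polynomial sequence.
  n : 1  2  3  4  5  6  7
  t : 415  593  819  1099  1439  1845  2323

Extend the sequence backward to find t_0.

279

Δ: 178, 226, 280, 340, 406, 478
Δ²: 48, 54, 60, 66, 72
Δ³: 6, 6, 6, 6
The third differences are constant at 6.
Work back: 48 − 6 = 42;  178 − 42 = 136;  415 − 136 = 279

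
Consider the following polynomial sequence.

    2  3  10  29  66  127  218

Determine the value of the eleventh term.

First differences: 1  7  19  37  61  91
Second differences: 6  12  18  24  30
Third differences: 6  6  6  6
Constant third difference = 6, so extend:
30 + 6 = 36;  91 + 36 = 127;  218 + 127 = 345
36 + 6 = 42;  127 + 42 = 169;  345 + 169 = 514
42 + 6 = 48;  169 + 48 = 217;  514 + 217 = 731
48 + 6 = 54;  217 + 54 = 271;  731 + 271 = 1002

1002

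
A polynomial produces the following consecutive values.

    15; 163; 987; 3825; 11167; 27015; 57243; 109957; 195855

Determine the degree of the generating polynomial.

Δ: 148, 824, 2838, 7342, 15848, 30228, 52714, 85898
Δ²: 676, 2014, 4504, 8506, 14380, 22486, 33184
Δ³: 1338, 2490, 4002, 5874, 8106, 10698
Δ⁴: 1152, 1512, 1872, 2232, 2592
Δ⁵: 360, 360, 360, 360
The fifth differences are constant, so the polynomial has degree 5.

5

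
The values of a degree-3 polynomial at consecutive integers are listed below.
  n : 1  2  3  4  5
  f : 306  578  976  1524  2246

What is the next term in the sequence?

3166

First differences: 272, 398, 548, 722
Second differences: 126, 150, 174
Third differences: 24, 24
Constant third difference = 24, so extend:
174 + 24 = 198;  722 + 198 = 920;  2246 + 920 = 3166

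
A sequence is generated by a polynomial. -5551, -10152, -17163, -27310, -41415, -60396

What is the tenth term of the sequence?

-206800

-4601, -7011, -10147, -14105, -18981
-2410, -3136, -3958, -4876
-726, -822, -918
-96, -96
Fourth differences constant at -96.
-918 − 96 = -1014;  -4876 − 1014 = -5890;  -18981 − 5890 = -24871;  -60396 − 24871 = -85267
-1014 − 96 = -1110;  -5890 − 1110 = -7000;  -24871 − 7000 = -31871;  -85267 − 31871 = -117138
-1110 − 96 = -1206;  -7000 − 1206 = -8206;  -31871 − 8206 = -40077;  -117138 − 40077 = -157215
-1206 − 96 = -1302;  -8206 − 1302 = -9508;  -40077 − 9508 = -49585;  -157215 − 49585 = -206800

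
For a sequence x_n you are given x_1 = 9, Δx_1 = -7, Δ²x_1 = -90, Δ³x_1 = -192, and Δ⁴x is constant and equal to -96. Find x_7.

-6663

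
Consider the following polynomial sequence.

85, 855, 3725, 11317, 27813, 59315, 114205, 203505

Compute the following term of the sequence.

341237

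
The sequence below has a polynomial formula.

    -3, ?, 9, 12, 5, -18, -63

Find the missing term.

Using the last 5 terms:
3, -7, -23, -45
-10, -16, -22
-6, -6
Constant third difference = -6.
Extend backward: -10 + 6 = -4;  3 + 4 = 7;  9 − 7 = 2

2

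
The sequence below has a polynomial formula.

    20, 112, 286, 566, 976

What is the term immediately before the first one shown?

D1: 92, 174, 280, 410
D2: 82, 106, 130
D3: 24, 24
The third differences are constant at 24.
Work back: 82 − 24 = 58;  92 − 58 = 34;  20 − 34 = -14

-14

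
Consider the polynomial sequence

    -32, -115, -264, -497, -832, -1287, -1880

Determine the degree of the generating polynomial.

3

Δ: -83, -149, -233, -335, -455, -593
Δ²: -66, -84, -102, -120, -138
Δ³: -18, -18, -18, -18
The third differences are constant, so the polynomial has degree 3.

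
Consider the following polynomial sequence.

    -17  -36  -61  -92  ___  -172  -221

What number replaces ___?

-129

Using the first 4 terms:
First differences: -19, -25, -31
Second differences: -6, -6
Constant second difference = -6.
Extend forward: -31 − 6 = -37;  -92 − 37 = -129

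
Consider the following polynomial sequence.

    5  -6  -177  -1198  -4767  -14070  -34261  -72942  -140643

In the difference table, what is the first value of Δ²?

Δ: -11, -171, -1021, -3569, -9303, -20191, -38681, -67701
Δ²: -160, -850, -2548, -5734, -10888, -18490, -29020
Δ³: -690, -1698, -3186, -5154, -7602, -10530
Δ⁴: -1008, -1488, -1968, -2448, -2928
Δ⁵: -480, -480, -480, -480

-160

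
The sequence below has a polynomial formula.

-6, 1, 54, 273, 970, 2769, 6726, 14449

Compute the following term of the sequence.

28218

First differences: 7 , 53 , 219 , 697 , 1799 , 3957 , 7723
Second differences: 46 , 166 , 478 , 1102 , 2158 , 3766
Third differences: 120 , 312 , 624 , 1056 , 1608
Fourth differences: 192 , 312 , 432 , 552
Fifth differences: 120 , 120 , 120
Fifth differences constant at 120.
552 + 120 = 672;  1608 + 672 = 2280;  3766 + 2280 = 6046;  7723 + 6046 = 13769;  14449 + 13769 = 28218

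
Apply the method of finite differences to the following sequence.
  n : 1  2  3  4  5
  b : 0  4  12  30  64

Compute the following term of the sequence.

First differences: 4, 8, 18, 34
Second differences: 4, 10, 16
Third differences: 6, 6
The third differences are constant (6).
16 + 6 = 22;  34 + 22 = 56;  64 + 56 = 120

120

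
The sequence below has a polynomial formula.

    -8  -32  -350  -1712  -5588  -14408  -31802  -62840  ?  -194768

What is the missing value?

Using the first 8 terms:
Δ: -24, -318, -1362, -3876, -8820, -17394, -31038
Δ²: -294, -1044, -2514, -4944, -8574, -13644
Δ³: -750, -1470, -2430, -3630, -5070
Δ⁴: -720, -960, -1200, -1440
Δ⁵: -240, -240, -240
Constant fifth difference = -240.
Extend forward: -1440 − 240 = -1680;  -5070 − 1680 = -6750;  -13644 − 6750 = -20394;  -31038 − 20394 = -51432;  -62840 − 51432 = -114272

-114272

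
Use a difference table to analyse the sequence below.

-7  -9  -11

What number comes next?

D1: -2 , -2
The first differences are constant (-2).
-11 − 2 = -13

-13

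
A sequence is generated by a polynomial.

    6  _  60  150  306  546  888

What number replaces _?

Using the last 5 terms:
90  156  240  342
66  84  102
18  18
Constant third difference = 18.
Extend backward: 66 − 18 = 48;  90 − 48 = 42;  60 − 42 = 18

18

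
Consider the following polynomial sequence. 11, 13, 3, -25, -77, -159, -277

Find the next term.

First differences: 2  -10  -28  -52  -82  -118
Second differences: -12  -18  -24  -30  -36
Third differences: -6  -6  -6  -6
Constant third difference = -6, so extend:
-36 − 6 = -42;  -118 − 42 = -160;  -277 − 160 = -437

-437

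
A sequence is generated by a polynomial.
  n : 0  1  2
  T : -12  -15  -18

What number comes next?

-3  -3
The first differences are constant (-3).
-18 − 3 = -21

-21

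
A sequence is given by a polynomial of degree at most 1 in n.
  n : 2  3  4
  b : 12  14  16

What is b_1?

10

First differences: 2  2
The first differences are constant at 2.
Work back: 12 − 2 = 10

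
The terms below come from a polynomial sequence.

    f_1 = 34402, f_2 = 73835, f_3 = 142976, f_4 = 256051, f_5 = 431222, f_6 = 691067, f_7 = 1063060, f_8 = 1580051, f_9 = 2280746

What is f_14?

10364891

39433, 69141, 113075, 175171, 259845, 371993, 516991, 700695
29708, 43934, 62096, 84674, 112148, 144998, 183704
14226, 18162, 22578, 27474, 32850, 38706
3936, 4416, 4896, 5376, 5856
480, 480, 480, 480
The fifth differences are constant (480).
5856 + 480 = 6336;  38706 + 6336 = 45042;  183704 + 45042 = 228746;  700695 + 228746 = 929441;  2280746 + 929441 = 3210187
6336 + 480 = 6816;  45042 + 6816 = 51858;  228746 + 51858 = 280604;  929441 + 280604 = 1210045;  3210187 + 1210045 = 4420232
6816 + 480 = 7296;  51858 + 7296 = 59154;  280604 + 59154 = 339758;  1210045 + 339758 = 1549803;  4420232 + 1549803 = 5970035
7296 + 480 = 7776;  59154 + 7776 = 66930;  339758 + 66930 = 406688;  1549803 + 406688 = 1956491;  5970035 + 1956491 = 7926526
7776 + 480 = 8256;  66930 + 8256 = 75186;  406688 + 75186 = 481874;  1956491 + 481874 = 2438365;  7926526 + 2438365 = 10364891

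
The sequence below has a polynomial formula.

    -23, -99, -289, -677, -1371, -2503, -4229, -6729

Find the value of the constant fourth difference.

-24

First differences: -76, -190, -388, -694, -1132, -1726, -2500
Second differences: -114, -198, -306, -438, -594, -774
Third differences: -84, -108, -132, -156, -180
Fourth differences: -24, -24, -24, -24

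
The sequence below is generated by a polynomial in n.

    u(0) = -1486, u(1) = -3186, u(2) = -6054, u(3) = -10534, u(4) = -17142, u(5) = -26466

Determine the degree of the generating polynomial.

-1700, -2868, -4480, -6608, -9324
-1168, -1612, -2128, -2716
-444, -516, -588
-72, -72
The fourth differences are constant, so the polynomial has degree 4.

4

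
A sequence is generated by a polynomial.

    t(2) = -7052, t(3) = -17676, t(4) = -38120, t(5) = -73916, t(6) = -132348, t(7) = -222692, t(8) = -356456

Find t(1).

-2228

D1: -10624, -20444, -35796, -58432, -90344, -133764
D2: -9820, -15352, -22636, -31912, -43420
D3: -5532, -7284, -9276, -11508
D4: -1752, -1992, -2232
D5: -240, -240
The fifth differences are constant at -240.
Work back: -1752 + 240 = -1512;  -5532 + 1512 = -4020;  -9820 + 4020 = -5800;  -10624 + 5800 = -4824;  -7052 + 4824 = -2228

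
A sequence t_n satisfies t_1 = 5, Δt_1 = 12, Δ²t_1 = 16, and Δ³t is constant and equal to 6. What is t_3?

Build the table forward from the leading diagonal:
Δ³: 6  6  6
Δ²: 16  22  28
Δ: 12  28  50
t: 5  17  45

45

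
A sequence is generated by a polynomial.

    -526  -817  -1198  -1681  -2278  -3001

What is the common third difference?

-12

Δ: -291, -381, -483, -597, -723
Δ²: -90, -102, -114, -126
Δ³: -12, -12, -12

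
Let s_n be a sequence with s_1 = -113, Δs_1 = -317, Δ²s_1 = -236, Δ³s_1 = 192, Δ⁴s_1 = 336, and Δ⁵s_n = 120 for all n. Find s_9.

Build the table forward from the leading diagonal:
Fifth differences: 120, 120, 120, 120, 120, 120, 120, 120, 120
Fourth differences: 336, 456, 576, 696, 816, 936, 1056, 1176, 1296
Third differences: 192, 528, 984, 1560, 2256, 3072, 4008, 5064, 6240
Second differences: -236, -44, 484, 1468, 3028, 5284, 8356, 12364, 17428
First differences: -317, -553, -597, -113, 1355, 4383, 9667, 18023, 30387
s: -113, -430, -983, -1580, -1693, -338, 4045, 13712, 31735

31735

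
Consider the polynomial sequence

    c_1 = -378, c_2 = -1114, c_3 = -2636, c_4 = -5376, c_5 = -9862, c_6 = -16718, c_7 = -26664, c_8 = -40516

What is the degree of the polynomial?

4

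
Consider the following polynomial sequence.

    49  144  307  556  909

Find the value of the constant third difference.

18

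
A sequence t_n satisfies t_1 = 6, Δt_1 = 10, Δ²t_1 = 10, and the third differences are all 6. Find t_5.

Build the table forward from the leading diagonal:
D3: 6, 6, 6, 6, 6
D2: 10, 16, 22, 28, 34
D1: 10, 20, 36, 58, 86
t: 6, 16, 36, 72, 130

130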